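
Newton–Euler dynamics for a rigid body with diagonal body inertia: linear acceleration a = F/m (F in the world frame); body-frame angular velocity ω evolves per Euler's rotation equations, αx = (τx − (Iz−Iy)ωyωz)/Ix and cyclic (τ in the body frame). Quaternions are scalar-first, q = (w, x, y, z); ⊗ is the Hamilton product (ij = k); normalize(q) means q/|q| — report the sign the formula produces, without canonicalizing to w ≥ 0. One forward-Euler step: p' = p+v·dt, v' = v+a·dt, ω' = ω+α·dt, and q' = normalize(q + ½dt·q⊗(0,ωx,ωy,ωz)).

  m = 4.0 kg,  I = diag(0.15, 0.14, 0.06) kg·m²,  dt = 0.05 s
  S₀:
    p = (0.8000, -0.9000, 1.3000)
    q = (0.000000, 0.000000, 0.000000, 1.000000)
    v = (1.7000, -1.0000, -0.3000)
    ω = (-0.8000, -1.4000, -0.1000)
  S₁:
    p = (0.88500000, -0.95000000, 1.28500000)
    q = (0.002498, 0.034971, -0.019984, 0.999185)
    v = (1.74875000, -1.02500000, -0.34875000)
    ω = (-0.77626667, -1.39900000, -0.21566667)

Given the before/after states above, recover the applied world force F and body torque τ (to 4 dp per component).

F = (3.9000, -2.0000, -3.9000)
τ = (0.0600, 0.0100, -0.1500)

ω₁ − ω₀ = (0.02373333, 0.00100000, -0.11566667)
τ = I·(Δω/dt) + ω₀×(Iω₀) = (0.0600, 0.0100, -0.1500)
velocity change Δv = (0.04875000, -0.02500000, -0.04875000)
F = m·Δv/dt = (3.9000, -2.0000, -3.9000)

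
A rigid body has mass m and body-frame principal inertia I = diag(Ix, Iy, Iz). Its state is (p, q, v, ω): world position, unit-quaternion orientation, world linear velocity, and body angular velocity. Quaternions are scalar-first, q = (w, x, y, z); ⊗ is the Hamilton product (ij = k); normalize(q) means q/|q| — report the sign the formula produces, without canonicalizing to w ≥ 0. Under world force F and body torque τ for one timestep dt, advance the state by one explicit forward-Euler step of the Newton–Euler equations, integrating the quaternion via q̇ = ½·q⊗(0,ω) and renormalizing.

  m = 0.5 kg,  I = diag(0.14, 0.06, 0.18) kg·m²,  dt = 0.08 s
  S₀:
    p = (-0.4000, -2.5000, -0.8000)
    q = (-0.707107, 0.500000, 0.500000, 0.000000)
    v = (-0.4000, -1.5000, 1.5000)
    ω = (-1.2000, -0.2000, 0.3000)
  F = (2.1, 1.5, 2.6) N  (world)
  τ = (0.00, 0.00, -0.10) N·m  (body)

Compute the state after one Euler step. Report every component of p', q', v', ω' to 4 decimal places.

p' = (-0.4320, -2.6200, -0.6800)
q' = (-0.6783, 0.5393, 0.4990, 0.0115)
v' = (-0.0640, -1.2600, 1.9160)
ω' = (-1.1959, -0.2192, 0.2641)

precession coupling ω×(Iω) = (-0.0072, 0.0144, -0.0192)
angular accel α = (0.0514, -0.2400, -0.4489)
ω' = ω + α·dt = (-1.1959, -0.2192, 0.2641)
q⊗(0,ω) = (0.7000000, 0.9985284, -0.0085786, 0.2878679)
q + ½dt·q⊗(0,ω), renormalized = (-0.6783, 0.5393, 0.4990, 0.0115)
p + v·dt = (-0.4320, -2.6200, -0.6800)
v + (F/m)dt = (-0.0640, -1.2600, 1.9160)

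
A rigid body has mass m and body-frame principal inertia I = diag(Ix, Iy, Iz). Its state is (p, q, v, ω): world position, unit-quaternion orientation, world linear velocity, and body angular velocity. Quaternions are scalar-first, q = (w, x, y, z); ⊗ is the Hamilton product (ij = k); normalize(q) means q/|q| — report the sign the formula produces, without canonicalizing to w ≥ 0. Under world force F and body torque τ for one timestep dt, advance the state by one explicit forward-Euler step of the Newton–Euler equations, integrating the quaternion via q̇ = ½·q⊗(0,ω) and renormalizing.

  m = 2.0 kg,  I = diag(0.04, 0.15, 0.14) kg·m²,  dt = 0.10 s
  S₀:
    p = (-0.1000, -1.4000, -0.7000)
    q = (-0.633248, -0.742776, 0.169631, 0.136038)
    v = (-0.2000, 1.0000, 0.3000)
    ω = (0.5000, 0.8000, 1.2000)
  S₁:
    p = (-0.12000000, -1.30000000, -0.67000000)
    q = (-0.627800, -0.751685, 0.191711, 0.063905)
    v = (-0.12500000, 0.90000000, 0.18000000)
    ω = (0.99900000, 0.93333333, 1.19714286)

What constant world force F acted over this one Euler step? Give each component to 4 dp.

velocity change Δv = (0.07500000, -0.10000000, -0.12000000)
applied force F = (1.5000, -2.0000, -2.4000)

F = (1.5000, -2.0000, -2.4000)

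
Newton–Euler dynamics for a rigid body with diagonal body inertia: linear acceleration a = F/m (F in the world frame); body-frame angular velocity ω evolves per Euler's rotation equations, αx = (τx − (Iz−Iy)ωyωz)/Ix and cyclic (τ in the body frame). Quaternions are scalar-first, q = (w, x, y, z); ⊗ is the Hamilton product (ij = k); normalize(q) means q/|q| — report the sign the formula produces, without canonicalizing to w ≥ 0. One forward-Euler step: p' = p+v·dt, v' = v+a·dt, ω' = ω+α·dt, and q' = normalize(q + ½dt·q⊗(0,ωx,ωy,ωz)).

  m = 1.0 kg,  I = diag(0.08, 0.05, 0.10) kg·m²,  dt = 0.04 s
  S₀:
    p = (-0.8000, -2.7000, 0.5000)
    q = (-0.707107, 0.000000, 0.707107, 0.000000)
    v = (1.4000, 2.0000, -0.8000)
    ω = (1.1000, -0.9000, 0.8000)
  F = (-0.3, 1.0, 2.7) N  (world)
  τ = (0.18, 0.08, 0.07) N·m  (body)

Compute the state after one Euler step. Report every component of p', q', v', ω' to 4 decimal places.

a = (-0.3000, 1.0000, 2.7000)
new position p' = (-0.7440, -2.6200, 0.4680)
v' = v + a·dt = (1.3880, 2.0400, -0.6920)
α = I⁻¹(τ − ω×Iω) = (2.7000, 1.9520, 0.4030)
new body rate ω' = (1.2080, -0.8219, 0.8161)
Hamilton product q⊗(0,ω) = (0.6363963, -0.2121321, 0.6363963, -1.3435033)
q' = normalize(q + ½dt·q⊗(0,ω)) = (-0.6940, -0.0042, 0.7195, -0.0269)

p' = (-0.7440, -2.6200, 0.4680)
q' = (-0.6940, -0.0042, 0.7195, -0.0269)
v' = (1.3880, 2.0400, -0.6920)
ω' = (1.2080, -0.8219, 0.8161)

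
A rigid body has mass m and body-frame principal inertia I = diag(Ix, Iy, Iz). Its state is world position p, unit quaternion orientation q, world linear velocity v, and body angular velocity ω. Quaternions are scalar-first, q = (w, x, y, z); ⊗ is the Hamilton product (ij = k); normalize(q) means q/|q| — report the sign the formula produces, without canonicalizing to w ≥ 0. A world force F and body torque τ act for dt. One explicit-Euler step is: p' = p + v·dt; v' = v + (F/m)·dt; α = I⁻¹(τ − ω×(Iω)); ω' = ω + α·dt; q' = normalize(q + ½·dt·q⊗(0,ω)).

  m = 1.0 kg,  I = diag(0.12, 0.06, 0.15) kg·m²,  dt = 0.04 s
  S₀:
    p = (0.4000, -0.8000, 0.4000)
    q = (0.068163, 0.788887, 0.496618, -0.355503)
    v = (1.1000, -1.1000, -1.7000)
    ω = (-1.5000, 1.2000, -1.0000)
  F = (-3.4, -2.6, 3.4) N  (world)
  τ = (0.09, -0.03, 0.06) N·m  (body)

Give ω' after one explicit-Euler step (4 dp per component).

precession coupling ω×(Iω) = (-0.1080, -0.0450, 0.1080)
α = I⁻¹(τ − ω×Iω) = (1.6500, 0.2500, -0.3200)
new body rate ω' = (-1.4340, 1.2100, -1.0128)

ω' = (-1.4340, 1.2100, -1.0128)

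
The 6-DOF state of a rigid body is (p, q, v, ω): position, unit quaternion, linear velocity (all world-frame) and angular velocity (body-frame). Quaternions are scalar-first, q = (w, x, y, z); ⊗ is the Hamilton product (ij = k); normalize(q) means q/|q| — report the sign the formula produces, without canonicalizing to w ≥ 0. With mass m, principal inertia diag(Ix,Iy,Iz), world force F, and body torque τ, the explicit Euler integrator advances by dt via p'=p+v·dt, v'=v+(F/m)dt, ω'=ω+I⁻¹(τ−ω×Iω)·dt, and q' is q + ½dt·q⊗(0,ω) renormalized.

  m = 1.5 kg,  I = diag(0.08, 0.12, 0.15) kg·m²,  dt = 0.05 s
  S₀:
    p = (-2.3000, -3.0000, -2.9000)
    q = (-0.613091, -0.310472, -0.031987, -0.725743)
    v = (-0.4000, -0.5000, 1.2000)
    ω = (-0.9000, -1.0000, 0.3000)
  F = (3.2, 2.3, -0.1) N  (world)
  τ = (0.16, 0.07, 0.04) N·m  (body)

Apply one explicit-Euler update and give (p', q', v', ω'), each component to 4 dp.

p' = (-2.3200, -3.0250, -2.8400)
q' = (-0.6151, -0.3149, 0.0020, -0.7229)
v' = (-0.2933, -0.4233, 1.1967)
ω' = (-0.7944, -0.9787, 0.3013)

gyro term ω×Iω = (-0.0090, 0.0189, 0.0360)
angular accel α = (2.1125, 0.4258, 0.0267)
new body rate ω' = (-0.7944, -0.9787, 0.3013)
q⊗(0,ω) = (-0.0936889, -0.1835572, 1.3594013, 0.0977564)
q' = normalize(q + ½dt·q⊗(0,ω)) = (-0.6151, -0.3149, 0.0020, -0.7229)
new position p' = (-2.3200, -3.0250, -2.8400)
v + (F/m)dt = (-0.2933, -0.4233, 1.1967)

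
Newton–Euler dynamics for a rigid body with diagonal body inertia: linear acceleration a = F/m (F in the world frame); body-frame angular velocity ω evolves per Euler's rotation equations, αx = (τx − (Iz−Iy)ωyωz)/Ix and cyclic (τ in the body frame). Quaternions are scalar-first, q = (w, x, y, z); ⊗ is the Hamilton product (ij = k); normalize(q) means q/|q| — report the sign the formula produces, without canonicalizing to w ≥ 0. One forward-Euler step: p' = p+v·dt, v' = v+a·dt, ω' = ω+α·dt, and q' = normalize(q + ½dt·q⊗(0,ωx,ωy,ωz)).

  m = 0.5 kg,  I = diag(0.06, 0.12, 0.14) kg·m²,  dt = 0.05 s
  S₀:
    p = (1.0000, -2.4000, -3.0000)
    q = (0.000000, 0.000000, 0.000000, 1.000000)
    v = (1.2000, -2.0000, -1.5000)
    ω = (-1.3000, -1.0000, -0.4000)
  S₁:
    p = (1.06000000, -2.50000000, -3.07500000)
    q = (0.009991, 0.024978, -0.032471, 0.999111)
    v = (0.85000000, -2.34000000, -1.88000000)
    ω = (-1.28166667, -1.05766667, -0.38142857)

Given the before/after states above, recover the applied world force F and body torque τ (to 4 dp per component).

F = (-3.5000, -3.4000, -3.8000)
τ = (0.0300, -0.1800, 0.1300)

Δω = ω₁−ω₀ = (0.01833333, -0.05766667, 0.01857143)
gyro term ω₀×Iω₀ = (0.0080, -0.0416, 0.0780)
τ = I·(Δω/dt) + ω₀×(Iω₀) = (0.0300, -0.1800, 0.1300)
velocity change Δv = (-0.35000000, -0.34000000, -0.38000000)
F = m·Δv/dt = (-3.5000, -3.4000, -3.8000)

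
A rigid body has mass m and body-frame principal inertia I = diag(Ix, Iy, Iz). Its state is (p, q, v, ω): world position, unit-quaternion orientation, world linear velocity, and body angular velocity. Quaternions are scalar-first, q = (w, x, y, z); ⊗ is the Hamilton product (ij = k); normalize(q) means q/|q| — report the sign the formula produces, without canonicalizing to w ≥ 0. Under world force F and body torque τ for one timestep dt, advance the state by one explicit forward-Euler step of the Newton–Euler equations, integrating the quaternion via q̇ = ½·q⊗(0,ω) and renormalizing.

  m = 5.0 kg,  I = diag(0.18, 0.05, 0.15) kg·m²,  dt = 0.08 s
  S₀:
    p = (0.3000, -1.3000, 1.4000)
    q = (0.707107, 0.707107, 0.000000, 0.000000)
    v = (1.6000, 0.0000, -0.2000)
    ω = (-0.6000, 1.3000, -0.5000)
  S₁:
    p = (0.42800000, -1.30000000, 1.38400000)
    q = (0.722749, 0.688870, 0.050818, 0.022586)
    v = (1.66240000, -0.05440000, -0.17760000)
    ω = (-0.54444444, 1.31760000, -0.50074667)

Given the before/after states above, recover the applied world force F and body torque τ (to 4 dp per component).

F = (3.9000, -3.4000, 1.4000)
τ = (0.0600, 0.0200, 0.1000)

ω₁ − ω₀ = (0.05555556, 0.01760000, -0.00074667)
applied torque τ = (0.0600, 0.0200, 0.1000)
Δv = v₁−v₀ = (0.06240000, -0.05440000, 0.02240000)
applied force F = (3.9000, -3.4000, 1.4000)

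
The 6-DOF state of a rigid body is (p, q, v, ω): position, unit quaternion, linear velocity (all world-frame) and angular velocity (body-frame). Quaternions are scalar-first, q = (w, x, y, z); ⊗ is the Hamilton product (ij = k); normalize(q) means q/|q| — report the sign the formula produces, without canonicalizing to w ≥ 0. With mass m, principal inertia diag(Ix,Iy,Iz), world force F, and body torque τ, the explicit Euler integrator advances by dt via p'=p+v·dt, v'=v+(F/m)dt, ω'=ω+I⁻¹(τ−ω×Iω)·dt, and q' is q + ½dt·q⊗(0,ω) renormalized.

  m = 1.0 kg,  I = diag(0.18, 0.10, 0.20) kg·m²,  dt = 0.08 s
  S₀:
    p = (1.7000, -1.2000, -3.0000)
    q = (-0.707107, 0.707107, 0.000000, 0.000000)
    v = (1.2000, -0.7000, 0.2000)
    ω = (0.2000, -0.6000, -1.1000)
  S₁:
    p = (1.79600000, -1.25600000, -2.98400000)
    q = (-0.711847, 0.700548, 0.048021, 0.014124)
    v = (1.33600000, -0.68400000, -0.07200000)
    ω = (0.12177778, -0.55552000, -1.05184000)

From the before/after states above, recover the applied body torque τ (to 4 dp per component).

rate change Δω = (-0.07822222, 0.04448000, 0.04816000)
ω₀×(Iω₀) = (0.0660, 0.0044, 0.0096)
applied torque τ = (-0.1100, 0.0600, 0.1300)

τ = (-0.1100, 0.0600, 0.1300)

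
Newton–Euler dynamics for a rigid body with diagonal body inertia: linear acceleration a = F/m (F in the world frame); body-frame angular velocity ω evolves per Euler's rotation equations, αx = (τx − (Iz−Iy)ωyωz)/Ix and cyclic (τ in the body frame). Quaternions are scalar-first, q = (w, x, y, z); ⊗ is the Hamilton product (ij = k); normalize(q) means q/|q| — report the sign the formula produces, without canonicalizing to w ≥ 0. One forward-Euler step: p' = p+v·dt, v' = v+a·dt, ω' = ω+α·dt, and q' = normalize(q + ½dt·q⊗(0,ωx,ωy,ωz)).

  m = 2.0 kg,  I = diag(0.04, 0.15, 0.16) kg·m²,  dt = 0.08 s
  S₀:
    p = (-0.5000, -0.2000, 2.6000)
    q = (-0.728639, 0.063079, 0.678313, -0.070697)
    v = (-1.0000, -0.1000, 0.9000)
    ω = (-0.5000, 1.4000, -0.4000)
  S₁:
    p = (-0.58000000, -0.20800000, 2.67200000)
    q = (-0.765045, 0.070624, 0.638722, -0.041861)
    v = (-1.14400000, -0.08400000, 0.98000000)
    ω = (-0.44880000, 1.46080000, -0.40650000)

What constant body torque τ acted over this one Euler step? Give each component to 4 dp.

τ = (0.0200, 0.0900, -0.0900)

ω₁ − ω₀ = (0.05120000, 0.06080000, -0.00650000)
gyro term ω₀×Iω₀ = (-0.0056, -0.0240, -0.0770)
I·α + gyro = (0.0200, 0.0900, -0.0900)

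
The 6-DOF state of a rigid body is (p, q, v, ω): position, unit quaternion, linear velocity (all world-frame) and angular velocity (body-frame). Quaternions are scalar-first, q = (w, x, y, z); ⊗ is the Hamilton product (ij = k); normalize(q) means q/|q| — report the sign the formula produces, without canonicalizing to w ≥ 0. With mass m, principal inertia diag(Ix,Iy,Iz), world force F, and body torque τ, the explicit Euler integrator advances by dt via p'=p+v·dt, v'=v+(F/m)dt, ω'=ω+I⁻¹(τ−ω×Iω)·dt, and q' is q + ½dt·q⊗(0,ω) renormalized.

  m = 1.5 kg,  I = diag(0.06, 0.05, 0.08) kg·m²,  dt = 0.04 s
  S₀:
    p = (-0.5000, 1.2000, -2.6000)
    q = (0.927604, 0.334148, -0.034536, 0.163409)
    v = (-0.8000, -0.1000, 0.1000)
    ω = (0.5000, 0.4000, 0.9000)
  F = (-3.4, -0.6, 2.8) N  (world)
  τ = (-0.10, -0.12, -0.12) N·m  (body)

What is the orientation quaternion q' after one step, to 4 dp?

q' = (0.9214, 0.3414, -0.0315, 0.1831)

q⊗(0,ω) = (-0.3003277, 0.3673560, 0.1520129, 0.9857708)
updated quaternion q' = (0.9214, 0.3414, -0.0315, 0.1831)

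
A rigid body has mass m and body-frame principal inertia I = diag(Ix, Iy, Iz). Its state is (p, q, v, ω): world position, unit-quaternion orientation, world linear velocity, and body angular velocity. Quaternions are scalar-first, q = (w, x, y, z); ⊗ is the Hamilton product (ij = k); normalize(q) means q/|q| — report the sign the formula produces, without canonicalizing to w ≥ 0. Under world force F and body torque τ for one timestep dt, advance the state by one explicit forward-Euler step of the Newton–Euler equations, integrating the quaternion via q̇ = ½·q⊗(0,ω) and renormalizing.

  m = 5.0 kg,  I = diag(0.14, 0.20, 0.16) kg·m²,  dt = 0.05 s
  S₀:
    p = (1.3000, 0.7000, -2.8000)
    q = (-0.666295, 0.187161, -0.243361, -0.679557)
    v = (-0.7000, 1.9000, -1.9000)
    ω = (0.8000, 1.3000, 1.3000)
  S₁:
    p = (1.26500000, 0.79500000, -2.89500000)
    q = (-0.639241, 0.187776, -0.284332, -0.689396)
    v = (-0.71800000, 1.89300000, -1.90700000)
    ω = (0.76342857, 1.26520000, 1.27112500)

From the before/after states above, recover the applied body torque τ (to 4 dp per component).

rate change Δω = (-0.03657143, -0.03480000, -0.02887500)
gyro term ω₀×Iω₀ = (-0.0676, -0.0208, 0.0624)
τ = I·(Δω/dt) + ω₀×(Iω₀) = (-0.1700, -0.1600, -0.0300)

τ = (-0.1700, -0.1600, -0.0300)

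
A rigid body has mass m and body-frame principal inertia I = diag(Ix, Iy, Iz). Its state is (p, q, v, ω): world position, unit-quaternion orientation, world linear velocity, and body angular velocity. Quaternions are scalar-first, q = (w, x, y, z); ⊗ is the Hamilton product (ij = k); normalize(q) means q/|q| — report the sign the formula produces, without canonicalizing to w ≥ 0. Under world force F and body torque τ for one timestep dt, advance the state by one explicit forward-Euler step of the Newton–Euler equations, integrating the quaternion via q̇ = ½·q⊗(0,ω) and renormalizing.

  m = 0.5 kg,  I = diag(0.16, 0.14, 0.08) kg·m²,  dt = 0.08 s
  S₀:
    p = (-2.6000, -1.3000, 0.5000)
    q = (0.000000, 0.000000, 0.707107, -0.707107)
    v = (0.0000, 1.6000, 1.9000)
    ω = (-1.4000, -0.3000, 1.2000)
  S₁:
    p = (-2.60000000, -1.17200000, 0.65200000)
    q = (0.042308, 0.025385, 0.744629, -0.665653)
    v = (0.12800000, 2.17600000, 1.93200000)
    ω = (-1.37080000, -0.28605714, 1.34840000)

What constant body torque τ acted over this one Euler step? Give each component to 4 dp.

τ = (0.0800, -0.1100, 0.1400)

rate change Δω = (0.02920000, 0.01394286, 0.14840000)
I·α + gyro = (0.0800, -0.1100, 0.1400)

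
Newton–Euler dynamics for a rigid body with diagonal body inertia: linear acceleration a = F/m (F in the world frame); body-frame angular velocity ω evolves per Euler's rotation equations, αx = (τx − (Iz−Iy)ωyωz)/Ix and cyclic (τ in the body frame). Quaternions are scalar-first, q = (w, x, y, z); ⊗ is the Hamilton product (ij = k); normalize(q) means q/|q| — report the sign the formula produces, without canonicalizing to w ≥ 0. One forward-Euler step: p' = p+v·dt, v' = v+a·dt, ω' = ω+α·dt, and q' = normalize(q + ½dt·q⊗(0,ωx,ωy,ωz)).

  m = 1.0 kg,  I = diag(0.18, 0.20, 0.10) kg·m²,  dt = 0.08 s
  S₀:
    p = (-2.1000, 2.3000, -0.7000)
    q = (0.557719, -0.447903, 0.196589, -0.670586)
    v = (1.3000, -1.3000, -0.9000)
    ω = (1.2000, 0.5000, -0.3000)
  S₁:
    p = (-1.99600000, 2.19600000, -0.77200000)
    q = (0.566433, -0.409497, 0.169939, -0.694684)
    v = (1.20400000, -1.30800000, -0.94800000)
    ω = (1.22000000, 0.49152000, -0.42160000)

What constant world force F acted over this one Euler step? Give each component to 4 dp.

F = (-1.2000, -0.1000, -0.6000)

velocity change Δv = (-0.09600000, -0.00800000, -0.04800000)
applied force F = (-1.2000, -0.1000, -0.6000)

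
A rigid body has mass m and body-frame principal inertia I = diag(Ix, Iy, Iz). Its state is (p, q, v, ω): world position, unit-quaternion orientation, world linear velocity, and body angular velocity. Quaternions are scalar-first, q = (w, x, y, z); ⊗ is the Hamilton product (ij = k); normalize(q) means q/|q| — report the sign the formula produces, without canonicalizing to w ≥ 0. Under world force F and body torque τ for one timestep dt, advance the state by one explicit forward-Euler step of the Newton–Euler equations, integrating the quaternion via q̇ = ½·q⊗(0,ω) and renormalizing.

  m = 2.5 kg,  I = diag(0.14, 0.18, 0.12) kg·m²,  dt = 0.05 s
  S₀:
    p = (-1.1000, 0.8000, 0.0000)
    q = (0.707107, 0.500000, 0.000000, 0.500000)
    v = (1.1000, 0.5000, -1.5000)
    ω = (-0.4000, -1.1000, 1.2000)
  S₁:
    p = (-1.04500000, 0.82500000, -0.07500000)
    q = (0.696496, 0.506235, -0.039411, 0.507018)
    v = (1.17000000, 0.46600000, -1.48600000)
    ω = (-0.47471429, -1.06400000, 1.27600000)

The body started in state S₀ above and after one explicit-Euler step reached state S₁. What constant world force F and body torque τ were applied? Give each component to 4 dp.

Δv = v₁−v₀ = (0.07000000, -0.03400000, 0.01400000)
m·(v₁−v₀)/dt = (3.5000, -1.7000, 0.7000)
Δω = ω₁−ω₀ = (-0.07471429, 0.03600000, 0.07600000)
precession coupling = (0.0792, -0.0096, 0.0176)
τ = I·(Δω/dt) + ω₀×(Iω₀) = (-0.1300, 0.1200, 0.2000)

F = (3.5000, -1.7000, 0.7000)
τ = (-0.1300, 0.1200, 0.2000)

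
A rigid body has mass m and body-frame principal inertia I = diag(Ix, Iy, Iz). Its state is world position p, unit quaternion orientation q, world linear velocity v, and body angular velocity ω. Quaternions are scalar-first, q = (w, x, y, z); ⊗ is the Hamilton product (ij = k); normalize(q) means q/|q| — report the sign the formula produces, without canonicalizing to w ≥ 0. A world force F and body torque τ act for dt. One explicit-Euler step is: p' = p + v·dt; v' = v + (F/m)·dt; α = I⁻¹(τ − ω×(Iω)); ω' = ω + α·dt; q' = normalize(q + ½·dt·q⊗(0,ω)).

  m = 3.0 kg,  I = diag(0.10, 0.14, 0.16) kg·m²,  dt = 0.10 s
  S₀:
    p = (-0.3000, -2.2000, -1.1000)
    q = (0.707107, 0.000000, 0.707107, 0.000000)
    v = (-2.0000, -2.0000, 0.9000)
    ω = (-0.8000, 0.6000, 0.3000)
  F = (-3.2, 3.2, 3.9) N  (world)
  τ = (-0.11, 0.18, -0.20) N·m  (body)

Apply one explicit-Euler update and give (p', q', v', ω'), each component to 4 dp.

ω×(Iω) gyroscopic = (0.0036, 0.0144, -0.0192)
(τ − ω×Iω)/I = (-1.1360, 1.1829, -1.1300)
new body rate ω' = (-0.9136, 0.7183, 0.1870)
q⊗(0,ω) = (-0.4242642, -0.3535535, 0.4242642, 0.7778177)
updated quaternion q' = (0.6850, -0.0177, 0.7273, 0.0388)
a = F/m = (-1.0667, 1.0667, 1.3000)
p' = p + v·dt = (-0.5000, -2.4000, -1.0100)
new velocity v' = (-2.1067, -1.8933, 1.0300)

p' = (-0.5000, -2.4000, -1.0100)
q' = (0.6850, -0.0177, 0.7273, 0.0388)
v' = (-2.1067, -1.8933, 1.0300)
ω' = (-0.9136, 0.7183, 0.1870)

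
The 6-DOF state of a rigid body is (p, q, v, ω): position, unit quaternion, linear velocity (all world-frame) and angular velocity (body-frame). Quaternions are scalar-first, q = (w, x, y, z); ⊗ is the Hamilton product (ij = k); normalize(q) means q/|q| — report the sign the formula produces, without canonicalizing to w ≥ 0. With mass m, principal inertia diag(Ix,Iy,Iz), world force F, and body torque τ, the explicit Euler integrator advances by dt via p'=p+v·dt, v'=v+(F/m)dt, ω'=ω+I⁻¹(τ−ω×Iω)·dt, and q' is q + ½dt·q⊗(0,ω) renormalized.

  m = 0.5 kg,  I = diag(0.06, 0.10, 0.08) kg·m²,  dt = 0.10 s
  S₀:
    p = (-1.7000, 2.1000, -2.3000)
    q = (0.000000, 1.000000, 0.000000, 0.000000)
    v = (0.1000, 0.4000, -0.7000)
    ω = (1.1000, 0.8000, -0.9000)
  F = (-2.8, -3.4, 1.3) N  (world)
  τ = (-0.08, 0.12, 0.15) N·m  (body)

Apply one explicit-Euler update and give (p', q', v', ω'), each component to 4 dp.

p + v·dt = (-1.6900, 2.1400, -2.3700)
v + (F/m)dt = (-0.4600, -0.2800, -0.4400)
angular accel α = (-1.5733, 1.0020, 1.4350)
ω + α·dt = (0.9427, 0.9002, -0.7565)
Hamilton product q⊗(0,ω) = (-1.1000000, 0.0000000, 0.9000000, 0.8000000)
q + ½dt·q⊗(0,ω), renormalized = (-0.0548, 0.9967, 0.0449, 0.0399)

p' = (-1.6900, 2.1400, -2.3700)
q' = (-0.0548, 0.9967, 0.0449, 0.0399)
v' = (-0.4600, -0.2800, -0.4400)
ω' = (0.9427, 0.9002, -0.7565)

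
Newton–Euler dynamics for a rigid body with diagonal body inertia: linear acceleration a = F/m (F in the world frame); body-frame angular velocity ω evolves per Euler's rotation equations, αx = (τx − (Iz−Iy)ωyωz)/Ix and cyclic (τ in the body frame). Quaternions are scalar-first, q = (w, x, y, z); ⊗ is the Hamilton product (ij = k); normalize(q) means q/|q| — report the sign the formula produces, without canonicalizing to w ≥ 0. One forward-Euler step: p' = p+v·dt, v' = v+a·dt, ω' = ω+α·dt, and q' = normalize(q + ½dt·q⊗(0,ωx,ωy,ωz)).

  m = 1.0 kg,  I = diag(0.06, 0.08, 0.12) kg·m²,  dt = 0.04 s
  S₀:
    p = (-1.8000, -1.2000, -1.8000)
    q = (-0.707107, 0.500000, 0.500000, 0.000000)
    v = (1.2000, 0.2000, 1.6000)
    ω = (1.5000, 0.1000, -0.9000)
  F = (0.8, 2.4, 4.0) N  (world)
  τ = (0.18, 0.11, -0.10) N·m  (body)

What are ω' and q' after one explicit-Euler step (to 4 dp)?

ω' = (1.6224, 0.1145, -0.9343)
q' = (-0.7227, 0.4695, 0.5073, -0.0013)

gyro term ω×Iω = (-0.0036, 0.0810, 0.0030)
(τ − ω×Iω)/I = (3.0600, 0.3625, -0.8583)
ω' = ω + α·dt = (1.6224, 0.1145, -0.9343)
Hamilton product q⊗(0,ω) = (-0.8000000, -1.5106605, 0.3792893, -0.0636037)
q + ½dt·q⊗(0,ω), renormalized = (-0.7227, 0.4695, 0.5073, -0.0013)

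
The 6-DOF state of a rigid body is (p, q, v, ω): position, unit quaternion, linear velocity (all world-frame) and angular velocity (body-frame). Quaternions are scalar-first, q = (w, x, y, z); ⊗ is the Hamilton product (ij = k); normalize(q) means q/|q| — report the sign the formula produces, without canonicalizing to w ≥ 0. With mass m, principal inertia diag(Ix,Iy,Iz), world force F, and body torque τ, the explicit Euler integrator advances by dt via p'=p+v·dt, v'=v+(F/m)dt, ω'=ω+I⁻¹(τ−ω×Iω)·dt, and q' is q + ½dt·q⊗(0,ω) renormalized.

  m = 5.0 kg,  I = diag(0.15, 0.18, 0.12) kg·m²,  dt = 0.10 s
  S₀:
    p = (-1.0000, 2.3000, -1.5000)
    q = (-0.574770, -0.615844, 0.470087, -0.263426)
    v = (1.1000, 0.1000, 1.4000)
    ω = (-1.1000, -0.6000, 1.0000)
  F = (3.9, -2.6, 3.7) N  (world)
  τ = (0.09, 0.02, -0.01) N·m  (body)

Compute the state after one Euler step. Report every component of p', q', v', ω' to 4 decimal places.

a = F/m = (0.7800, -0.5200, 0.7400)
p + v·dt = (-0.8900, 2.3100, -1.3600)
v + (F/m)dt = (1.1780, 0.0480, 1.4740)
angular accel α = (0.3600, 0.2944, -0.2483)
new body rate ω' = (-1.0640, -0.5706, 0.9752)
2q̇ = q⊗(0,ω) = (-0.1319502, 0.9442784, 1.2504746, 0.3118321)
q' = normalize(q + ½dt·q⊗(0,ω)) = (-0.5795, -0.5668, 0.5309, -0.2470)

p' = (-0.8900, 2.3100, -1.3600)
q' = (-0.5795, -0.5668, 0.5309, -0.2470)
v' = (1.1780, 0.0480, 1.4740)
ω' = (-1.0640, -0.5706, 0.9752)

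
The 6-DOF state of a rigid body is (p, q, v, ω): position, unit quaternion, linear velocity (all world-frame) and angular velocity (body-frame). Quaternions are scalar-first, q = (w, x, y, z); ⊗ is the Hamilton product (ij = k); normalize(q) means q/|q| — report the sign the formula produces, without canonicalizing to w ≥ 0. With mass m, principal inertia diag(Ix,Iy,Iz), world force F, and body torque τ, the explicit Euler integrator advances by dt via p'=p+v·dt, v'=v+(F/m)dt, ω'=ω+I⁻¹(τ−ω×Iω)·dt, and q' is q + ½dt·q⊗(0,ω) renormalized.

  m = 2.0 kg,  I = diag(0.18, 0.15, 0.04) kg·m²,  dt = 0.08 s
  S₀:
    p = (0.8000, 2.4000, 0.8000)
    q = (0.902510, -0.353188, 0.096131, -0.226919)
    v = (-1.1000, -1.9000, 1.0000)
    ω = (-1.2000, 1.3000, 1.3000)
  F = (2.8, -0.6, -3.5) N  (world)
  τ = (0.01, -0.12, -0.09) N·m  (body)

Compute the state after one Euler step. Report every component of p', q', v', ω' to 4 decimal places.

p' = (0.7120, 2.2480, 0.8800)
q' = (0.8889, -0.3783, 0.1717, -0.1930)
v' = (-0.9880, -1.9240, 0.8600)
ω' = (-1.1129, 1.3525, 1.0264)

a = F/m = (1.4000, -0.3000, -1.7500)
p' = p + v·dt = (0.7120, 2.2480, 0.8800)
v + (F/m)dt = (-0.9880, -1.9240, 0.8600)
gyro term ω×Iω = (-0.1859, -0.2184, 0.0468)
α = I⁻¹(τ − ω×Iω) = (1.0883, 0.6560, -3.4200)
ω' = ω + α·dt = (-1.1129, 1.3525, 1.0264)
Hamilton product q⊗(0,ω) = (-0.2538012, -0.6630470, 1.9047102, 0.8294758)
q + ½dt·q⊗(0,ω), renormalized = (0.8889, -0.3783, 0.1717, -0.1930)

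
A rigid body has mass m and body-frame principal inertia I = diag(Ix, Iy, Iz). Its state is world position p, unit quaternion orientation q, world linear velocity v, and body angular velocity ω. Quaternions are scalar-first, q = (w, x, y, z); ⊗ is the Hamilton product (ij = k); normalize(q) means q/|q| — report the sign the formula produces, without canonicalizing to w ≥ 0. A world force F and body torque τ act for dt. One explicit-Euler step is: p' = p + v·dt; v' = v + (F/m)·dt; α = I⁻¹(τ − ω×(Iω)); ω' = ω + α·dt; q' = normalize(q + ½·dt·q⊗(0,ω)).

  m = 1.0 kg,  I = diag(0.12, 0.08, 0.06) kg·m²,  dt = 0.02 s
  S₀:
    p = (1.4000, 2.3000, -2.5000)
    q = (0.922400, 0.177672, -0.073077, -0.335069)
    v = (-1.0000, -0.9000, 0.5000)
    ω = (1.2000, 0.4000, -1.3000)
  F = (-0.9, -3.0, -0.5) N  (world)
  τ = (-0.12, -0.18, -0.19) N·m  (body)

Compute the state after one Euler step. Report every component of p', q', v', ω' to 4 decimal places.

p' = (1.3800, 2.2820, -2.4900)
q' = (0.9161, 0.1910, -0.0711, -0.3454)
v' = (-1.0180, -0.9600, 0.4900)
ω' = (1.1783, 0.3784, -1.3569)

linear accel F/m = (-0.9000, -3.0000, -0.5000)
p + v·dt = (1.3800, 2.2820, -2.4900)
v' = v + a·dt = (-1.0180, -0.9600, 0.4900)
gyro term ω×Iω = (0.0104, -0.0936, -0.0192)
angular accel α = (-1.0867, -1.0800, -2.8467)
ω' = ω + α·dt = (1.1783, 0.3784, -1.3569)
q⊗(0,ω) = (-0.6195653, 1.3359077, 0.1978508, -1.0403588)
q' = normalize(q + ½dt·q⊗(0,ω)) = (0.9161, 0.1910, -0.0711, -0.3454)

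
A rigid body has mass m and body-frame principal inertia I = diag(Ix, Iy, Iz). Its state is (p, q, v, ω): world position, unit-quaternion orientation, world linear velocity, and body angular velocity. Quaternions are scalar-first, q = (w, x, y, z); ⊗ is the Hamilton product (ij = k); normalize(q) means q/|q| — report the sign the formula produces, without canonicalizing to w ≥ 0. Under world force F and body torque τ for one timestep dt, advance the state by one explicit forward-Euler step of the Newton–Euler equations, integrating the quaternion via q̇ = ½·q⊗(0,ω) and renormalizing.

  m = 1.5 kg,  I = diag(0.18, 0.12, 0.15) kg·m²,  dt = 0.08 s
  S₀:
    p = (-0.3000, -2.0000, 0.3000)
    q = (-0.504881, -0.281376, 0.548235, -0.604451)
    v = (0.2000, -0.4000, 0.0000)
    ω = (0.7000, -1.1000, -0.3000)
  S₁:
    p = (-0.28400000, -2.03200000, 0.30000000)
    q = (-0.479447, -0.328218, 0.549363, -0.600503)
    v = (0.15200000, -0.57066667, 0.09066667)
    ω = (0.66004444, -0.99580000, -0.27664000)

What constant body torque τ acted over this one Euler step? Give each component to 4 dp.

rate change Δω = (-0.03995556, 0.10420000, 0.02336000)
gyro term ω₀×Iω₀ = (0.0099, -0.0063, 0.0462)
applied torque τ = (-0.0800, 0.1500, 0.0900)

τ = (-0.0800, 0.1500, 0.0900)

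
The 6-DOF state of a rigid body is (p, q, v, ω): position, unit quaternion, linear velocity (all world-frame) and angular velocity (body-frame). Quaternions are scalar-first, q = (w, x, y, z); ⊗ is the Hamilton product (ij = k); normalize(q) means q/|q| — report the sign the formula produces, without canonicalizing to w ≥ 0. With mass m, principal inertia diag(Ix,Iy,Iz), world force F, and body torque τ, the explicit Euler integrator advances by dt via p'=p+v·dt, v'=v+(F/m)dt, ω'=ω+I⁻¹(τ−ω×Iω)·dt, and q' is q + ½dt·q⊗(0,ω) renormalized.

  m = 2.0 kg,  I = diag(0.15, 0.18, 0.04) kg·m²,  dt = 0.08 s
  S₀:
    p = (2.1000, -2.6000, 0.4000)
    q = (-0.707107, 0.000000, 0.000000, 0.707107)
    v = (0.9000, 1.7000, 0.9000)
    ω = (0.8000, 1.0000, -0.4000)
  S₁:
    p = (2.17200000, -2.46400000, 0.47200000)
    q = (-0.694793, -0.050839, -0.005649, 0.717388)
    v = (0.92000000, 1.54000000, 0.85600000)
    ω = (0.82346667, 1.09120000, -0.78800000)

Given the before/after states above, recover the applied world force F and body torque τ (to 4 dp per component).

F = (0.5000, -4.0000, -1.1000)
τ = (0.1000, 0.1700, -0.1700)

ω₁ − ω₀ = (0.02346667, 0.09120000, -0.38800000)
τ = I·(Δω/dt) + ω₀×(Iω₀) = (0.1000, 0.1700, -0.1700)
velocity change Δv = (0.02000000, -0.16000000, -0.04400000)
m·(v₁−v₀)/dt = (0.5000, -4.0000, -1.1000)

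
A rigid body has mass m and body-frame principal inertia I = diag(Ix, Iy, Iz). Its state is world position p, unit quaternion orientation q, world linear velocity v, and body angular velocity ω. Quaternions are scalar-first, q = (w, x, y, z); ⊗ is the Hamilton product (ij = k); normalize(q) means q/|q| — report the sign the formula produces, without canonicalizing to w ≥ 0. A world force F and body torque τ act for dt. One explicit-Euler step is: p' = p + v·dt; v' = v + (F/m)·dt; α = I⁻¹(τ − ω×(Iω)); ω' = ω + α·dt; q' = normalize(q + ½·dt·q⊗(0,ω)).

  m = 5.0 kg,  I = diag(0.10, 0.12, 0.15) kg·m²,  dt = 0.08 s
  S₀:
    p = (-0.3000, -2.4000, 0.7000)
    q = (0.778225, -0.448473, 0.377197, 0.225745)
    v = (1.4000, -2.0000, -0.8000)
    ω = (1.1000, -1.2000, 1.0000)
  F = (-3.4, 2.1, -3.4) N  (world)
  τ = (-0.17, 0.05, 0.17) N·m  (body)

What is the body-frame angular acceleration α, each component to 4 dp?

ω×(Iω) gyroscopic = (-0.0360, -0.0550, -0.0264)
α = I⁻¹(τ − ω×Iω) = (-1.3400, 0.8750, 1.3093)

α = (-1.3400, 0.8750, 1.3093)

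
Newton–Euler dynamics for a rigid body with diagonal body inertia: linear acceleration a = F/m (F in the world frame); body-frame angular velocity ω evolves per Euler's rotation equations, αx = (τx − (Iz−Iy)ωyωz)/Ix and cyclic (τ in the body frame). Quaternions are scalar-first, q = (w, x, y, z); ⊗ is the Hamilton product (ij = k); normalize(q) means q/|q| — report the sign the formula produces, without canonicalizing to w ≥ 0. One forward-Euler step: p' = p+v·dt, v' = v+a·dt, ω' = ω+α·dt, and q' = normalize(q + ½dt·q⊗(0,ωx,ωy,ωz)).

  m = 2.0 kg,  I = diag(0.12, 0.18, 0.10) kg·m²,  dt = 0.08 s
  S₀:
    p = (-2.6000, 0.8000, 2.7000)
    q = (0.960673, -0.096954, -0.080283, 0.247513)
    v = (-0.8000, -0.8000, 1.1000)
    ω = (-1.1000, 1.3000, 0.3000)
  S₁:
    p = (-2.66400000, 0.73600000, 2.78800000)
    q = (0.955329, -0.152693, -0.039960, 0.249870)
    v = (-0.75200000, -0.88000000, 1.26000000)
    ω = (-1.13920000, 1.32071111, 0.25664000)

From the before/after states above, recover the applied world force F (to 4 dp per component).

F = (1.2000, -2.0000, 4.0000)

v₁ − v₀ = (0.04800000, -0.08000000, 0.16000000)
m·(v₁−v₀)/dt = (1.2000, -2.0000, 4.0000)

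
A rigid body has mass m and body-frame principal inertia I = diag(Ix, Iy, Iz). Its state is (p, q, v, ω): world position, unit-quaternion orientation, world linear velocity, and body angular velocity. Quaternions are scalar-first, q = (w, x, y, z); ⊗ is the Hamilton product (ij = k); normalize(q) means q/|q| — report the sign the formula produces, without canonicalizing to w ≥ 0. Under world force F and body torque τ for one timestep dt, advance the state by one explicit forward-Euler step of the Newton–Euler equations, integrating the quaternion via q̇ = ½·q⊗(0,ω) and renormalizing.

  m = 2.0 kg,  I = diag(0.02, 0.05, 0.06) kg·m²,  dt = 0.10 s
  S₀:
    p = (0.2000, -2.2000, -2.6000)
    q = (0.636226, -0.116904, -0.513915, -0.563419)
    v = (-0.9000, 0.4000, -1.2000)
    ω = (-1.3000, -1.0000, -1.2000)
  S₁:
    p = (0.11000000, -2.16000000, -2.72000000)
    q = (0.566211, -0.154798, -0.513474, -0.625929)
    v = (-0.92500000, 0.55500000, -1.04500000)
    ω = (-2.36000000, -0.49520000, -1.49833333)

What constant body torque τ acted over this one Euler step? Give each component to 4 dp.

Δω = ω₁−ω₀ = (-1.06000000, 0.50480000, -0.29833333)
precession coupling = (0.0120, -0.0624, 0.0390)
τ = I·(Δω/dt) + ω₀×(Iω₀) = (-0.2000, 0.1900, -0.1400)

τ = (-0.2000, 0.1900, -0.1400)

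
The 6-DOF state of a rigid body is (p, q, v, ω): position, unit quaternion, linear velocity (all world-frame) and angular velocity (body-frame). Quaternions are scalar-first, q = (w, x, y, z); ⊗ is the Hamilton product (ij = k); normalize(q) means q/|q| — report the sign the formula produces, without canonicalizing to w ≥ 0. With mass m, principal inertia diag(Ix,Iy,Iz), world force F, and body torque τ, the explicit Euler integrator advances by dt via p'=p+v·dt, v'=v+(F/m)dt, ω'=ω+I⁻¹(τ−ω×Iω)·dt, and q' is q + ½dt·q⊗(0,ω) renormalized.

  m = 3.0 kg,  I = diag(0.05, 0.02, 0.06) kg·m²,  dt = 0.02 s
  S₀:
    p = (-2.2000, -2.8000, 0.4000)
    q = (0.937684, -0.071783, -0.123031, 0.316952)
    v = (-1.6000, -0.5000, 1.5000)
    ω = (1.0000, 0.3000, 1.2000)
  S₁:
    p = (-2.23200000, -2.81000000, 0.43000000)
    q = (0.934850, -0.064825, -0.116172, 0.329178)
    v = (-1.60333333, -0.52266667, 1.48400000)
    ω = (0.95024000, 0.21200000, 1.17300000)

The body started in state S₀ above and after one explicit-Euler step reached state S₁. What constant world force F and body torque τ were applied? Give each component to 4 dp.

F = (-0.5000, -3.4000, -2.4000)
τ = (-0.1100, -0.1000, -0.0900)

Δv = v₁−v₀ = (-0.00333333, -0.02266667, -0.01600000)
applied force F = (-0.5000, -3.4000, -2.4000)
ω₁ − ω₀ = (-0.04976000, -0.08800000, -0.02700000)
ω₀×(Iω₀) = (0.0144, -0.0120, -0.0090)
τ = I·(Δω/dt) + ω₀×(Iω₀) = (-0.1100, -0.1000, -0.0900)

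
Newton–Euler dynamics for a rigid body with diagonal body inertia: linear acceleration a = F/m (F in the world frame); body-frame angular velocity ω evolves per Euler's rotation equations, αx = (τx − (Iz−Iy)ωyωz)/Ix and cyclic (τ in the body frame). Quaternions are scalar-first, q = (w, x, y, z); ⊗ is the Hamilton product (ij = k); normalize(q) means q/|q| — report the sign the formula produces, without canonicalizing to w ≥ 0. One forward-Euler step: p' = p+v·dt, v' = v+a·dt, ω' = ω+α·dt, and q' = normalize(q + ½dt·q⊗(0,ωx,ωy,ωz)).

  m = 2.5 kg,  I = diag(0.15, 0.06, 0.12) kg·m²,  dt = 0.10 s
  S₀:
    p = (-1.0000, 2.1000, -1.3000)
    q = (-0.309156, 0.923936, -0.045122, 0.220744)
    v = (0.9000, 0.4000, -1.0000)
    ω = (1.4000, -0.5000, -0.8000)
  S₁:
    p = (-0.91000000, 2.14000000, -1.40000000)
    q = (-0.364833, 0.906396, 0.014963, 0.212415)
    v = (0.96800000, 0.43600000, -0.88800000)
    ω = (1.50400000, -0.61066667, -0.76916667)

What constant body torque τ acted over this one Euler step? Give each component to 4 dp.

ω₁ − ω₀ = (0.10400000, -0.11066667, 0.03083333)
ω₀×(Iω₀) = (0.0240, -0.0336, 0.0630)
τ = I·(Δω/dt) + ω₀×(Iω₀) = (0.1800, -0.1000, 0.1000)

τ = (0.1800, -0.1000, 0.1000)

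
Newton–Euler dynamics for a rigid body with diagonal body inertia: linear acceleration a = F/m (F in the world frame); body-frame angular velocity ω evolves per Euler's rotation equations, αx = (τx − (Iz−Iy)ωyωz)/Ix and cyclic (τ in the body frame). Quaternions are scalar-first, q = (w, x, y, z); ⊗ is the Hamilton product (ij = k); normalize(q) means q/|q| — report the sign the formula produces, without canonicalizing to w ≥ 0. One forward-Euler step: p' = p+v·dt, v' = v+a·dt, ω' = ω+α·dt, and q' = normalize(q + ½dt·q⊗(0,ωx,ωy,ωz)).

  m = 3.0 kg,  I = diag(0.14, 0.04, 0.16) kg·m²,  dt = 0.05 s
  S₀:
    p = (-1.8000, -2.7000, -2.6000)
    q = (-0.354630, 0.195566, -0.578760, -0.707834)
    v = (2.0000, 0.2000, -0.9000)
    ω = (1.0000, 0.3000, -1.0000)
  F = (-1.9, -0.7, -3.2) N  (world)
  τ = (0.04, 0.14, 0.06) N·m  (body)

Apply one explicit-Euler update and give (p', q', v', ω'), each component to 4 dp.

p + v·dt = (-1.7000, -2.6900, -2.6450)
new velocity v' = (1.9683, 0.1883, -0.9533)
ω×(Iω) gyroscopic = (-0.0360, 0.0200, -0.0300)
angular accel α = (0.5429, 3.0000, 0.5625)
ω' = ω + α·dt = (1.0271, 0.4500, -0.9719)
Hamilton product q⊗(0,ω) = (-0.7297720, 0.4364802, -0.6186570, 0.9920598)
q + ½dt·q⊗(0,ω), renormalized = (-0.3726, 0.2063, -0.5938, -0.6826)

p' = (-1.7000, -2.6900, -2.6450)
q' = (-0.3726, 0.2063, -0.5938, -0.6826)
v' = (1.9683, 0.1883, -0.9533)
ω' = (1.0271, 0.4500, -0.9719)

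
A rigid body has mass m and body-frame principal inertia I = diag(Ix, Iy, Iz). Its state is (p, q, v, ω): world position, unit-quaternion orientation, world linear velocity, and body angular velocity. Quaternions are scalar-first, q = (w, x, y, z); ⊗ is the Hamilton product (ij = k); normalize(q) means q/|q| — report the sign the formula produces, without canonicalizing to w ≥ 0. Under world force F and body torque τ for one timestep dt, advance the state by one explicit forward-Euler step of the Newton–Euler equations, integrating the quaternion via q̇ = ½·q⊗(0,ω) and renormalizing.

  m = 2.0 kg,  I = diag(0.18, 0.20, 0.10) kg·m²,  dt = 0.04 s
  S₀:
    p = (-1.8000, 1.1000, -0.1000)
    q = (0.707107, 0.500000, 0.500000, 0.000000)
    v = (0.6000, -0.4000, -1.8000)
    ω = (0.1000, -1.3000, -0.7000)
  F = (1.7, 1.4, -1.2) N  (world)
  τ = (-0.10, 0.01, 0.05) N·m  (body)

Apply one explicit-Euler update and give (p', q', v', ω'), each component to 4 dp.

p' = (-1.7760, 1.0840, -0.1720)
q' = (0.7188, 0.4942, 0.4884, -0.0239)
v' = (0.6340, -0.3720, -1.8240)
ω' = (0.0980, -1.2969, -0.6790)

ω×(Iω) gyroscopic = (-0.0910, -0.0056, -0.0026)
α = I⁻¹(τ − ω×Iω) = (-0.0500, 0.0780, 0.5260)
new body rate ω' = (0.0980, -1.2969, -0.6790)
Hamilton product q⊗(0,ω) = (0.6000000, -0.2792893, -0.5692391, -1.1949749)
q + ½dt·q⊗(0,ω), renormalized = (0.7188, 0.4942, 0.4884, -0.0239)
a = (0.8500, 0.7000, -0.6000)
p' = p + v·dt = (-1.7760, 1.0840, -0.1720)
v' = v + a·dt = (0.6340, -0.3720, -1.8240)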